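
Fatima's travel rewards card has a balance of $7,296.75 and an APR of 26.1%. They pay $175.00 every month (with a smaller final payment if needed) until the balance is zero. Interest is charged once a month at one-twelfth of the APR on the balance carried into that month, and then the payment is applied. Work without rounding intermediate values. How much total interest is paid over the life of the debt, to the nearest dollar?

$12,011

Monthly rate r = 26.1%/12 = 2.175% = 0.02175.
Payoff takes n = ⌈−ln(1 − rB₀/P)/ln(1+r)⌉ = ⌈110.327⌉ = 111 payments; the last is $57.61.
Total paid = 110·$175.00 + $57.61 = $19,307.61.
Total interest = total paid − principal = $19,307.61 − $7,296.75 = $12,010.86.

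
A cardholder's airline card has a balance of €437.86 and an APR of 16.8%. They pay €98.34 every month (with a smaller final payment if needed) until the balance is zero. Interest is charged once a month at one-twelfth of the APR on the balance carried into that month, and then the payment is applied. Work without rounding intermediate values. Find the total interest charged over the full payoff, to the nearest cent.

Monthly rate r = 16.8%/12 = 1.4% = 0.014.
Payoff takes n = ⌈−ln(1 − rB₀/P)/ln(1+r)⌉ = ⌈4.629⌉ = 5 payments; the last is €62.06.
Total paid = 4·€98.34 + €62.06 = €455.42.
Total interest = total paid − principal = €455.42 − €437.86 = €17.56.

€17.56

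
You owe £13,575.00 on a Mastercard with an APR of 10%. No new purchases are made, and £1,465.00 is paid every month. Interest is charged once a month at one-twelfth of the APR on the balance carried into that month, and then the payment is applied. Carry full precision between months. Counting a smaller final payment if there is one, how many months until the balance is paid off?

Monthly rate r = 10%/12 = 0.833333% = 0.00833333.
Recurrence: B ← B·(1+r) − £1,465.00.
Month 1: interest £113.12; balance after payment £12,223.12.
Month 2: interest £101.86; balance after payment £10,859.98.
Closed form: n = −ln(1 − rB₀/P)/ln(1+r) = −ln(0.92278)/ln(1.00833) ≈ 9.684, so the balance reaches zero during payment 10.

10 payments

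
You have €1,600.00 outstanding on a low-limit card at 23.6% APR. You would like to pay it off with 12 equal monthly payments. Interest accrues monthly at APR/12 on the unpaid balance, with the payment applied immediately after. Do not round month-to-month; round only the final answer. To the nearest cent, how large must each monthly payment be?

€150.99

Monthly rate r = 23.6%/12 = 1.96667% = 0.0196667.
Level-payment amortization: P = B₀·r / (1 − (1+r)^(−n)) = 1600.00·0.0196667 / (1 − 1.01967^(−12)).
Denominator 1 − (1+r)^(−12) = 0.208408116.
P = 31.4667 / 0.208408116 ≈ 150.99.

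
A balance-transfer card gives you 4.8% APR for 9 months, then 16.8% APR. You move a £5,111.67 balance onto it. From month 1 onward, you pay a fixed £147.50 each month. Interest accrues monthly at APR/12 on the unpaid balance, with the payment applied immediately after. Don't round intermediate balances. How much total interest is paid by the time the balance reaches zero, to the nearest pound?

£1,201

Promo months 1–9 at r₀ = 4.8%/12 = 0.004; months 10+ at r₁ = 16.8%/12 = 0.014.
After month 9: iterate B ← B·(1+r₀) − £147.50 for 9 months → £3,949.72.
Then at r₁ with £147.50/mo: n₂ = −ln(1 − r₁·B/P)/ln(1+r₁) ≈ 33.79 → 34 more payments.
Total paid = 42·£147.50 + £117.19 = £6,312.19; interest = £6,312.19 − £5,111.67 = £1,200.52.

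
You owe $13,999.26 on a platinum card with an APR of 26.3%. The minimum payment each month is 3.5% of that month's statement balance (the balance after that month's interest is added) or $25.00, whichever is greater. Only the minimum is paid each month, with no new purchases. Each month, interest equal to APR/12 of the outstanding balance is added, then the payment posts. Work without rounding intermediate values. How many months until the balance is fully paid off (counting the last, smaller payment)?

Monthly rate r = 26.3%/12 = 2.19167% = 0.0219167.
While 3.5% of the post-interest balance exceeds $25.00, each month B ← (B·(1+r))·(1 − 0.035), i.e. B shrinks by the factor (1+r)·0.965 = 0.98615.
This holds for months 1–215. Entering month 216 the balance is $697.92; 3.5% of the post-interest balance is now below $25.00, so the flat $25.00 minimum applies from here.
From month 216 a fixed $25.00 at rate r clears $697.92 in 44 more payments. Total: 215 + 44 = 259 months.

259 months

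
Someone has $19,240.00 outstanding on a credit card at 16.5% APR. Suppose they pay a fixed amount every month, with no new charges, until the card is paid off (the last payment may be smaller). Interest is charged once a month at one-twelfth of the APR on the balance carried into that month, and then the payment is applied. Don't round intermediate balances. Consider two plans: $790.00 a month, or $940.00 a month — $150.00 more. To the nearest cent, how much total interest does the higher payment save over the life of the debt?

$839.80

Monthly rate r = 16.5%/12 = 1.375% = 0.01375.
At $790.00/mo: n = ⌈−ln(1 − rB₀/P)/ln(1+r)⌉ = 30 payments (last $680.05); total interest = total paid − $19,240.00 = $4,350.05.
At $940.00/mo: 25 payments (last $190.25); total interest $3,510.25.
Interest saved = $4,350.05 − $3,510.25 = $839.80.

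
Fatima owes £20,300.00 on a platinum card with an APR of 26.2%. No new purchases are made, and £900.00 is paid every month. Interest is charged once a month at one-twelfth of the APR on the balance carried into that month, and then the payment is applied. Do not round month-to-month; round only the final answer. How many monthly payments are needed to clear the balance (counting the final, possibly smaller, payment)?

Monthly rate r = 26.2%/12 = 2.18333% = 0.0218333.
Recurrence: B ← B·(1+r) − £900.00.
Month 1: interest £443.22; balance after payment £19,843.22.
Month 2: interest £433.24; balance after payment £19,376.46.
Closed form: n = −ln(1 − rB₀/P)/ln(1+r) = −ln(0.50754)/ln(1.02183) ≈ 31.400, so the balance reaches zero during payment 32.

32 months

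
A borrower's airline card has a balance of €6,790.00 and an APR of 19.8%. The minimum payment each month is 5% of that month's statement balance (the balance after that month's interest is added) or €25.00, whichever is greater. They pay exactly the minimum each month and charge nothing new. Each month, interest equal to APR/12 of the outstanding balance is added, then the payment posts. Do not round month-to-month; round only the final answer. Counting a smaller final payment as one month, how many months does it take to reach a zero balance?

Monthly rate r = 19.8%/12 = 1.65% = 0.0165.
While 5% of the post-interest balance exceeds €25.00, each month B ← (B·(1+r))·(1 − 0.05), i.e. B shrinks by the factor (1+r)·0.95 = 0.96567.
This holds for months 1–76. Entering month 77 the balance is €477.56; 5% of the post-interest balance is now below €25.00, so the flat €25.00 minimum applies from here.
From month 77 a fixed €25.00 at rate r clears €477.56 in 24 more payments. Total: 76 + 24 = 100 months.

100 months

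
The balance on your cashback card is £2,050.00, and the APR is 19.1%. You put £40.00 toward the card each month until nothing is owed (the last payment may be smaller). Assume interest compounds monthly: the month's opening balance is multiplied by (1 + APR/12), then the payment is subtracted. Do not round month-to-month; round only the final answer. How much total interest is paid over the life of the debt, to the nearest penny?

£2,234.28

Monthly rate r = 19.1%/12 = 1.59167% = 0.0159167.
Payoff takes n = ⌈−ln(1 − rB₀/P)/ln(1+r)⌉ = ⌈107.106⌉ = 108 payments; the last is £4.28.
Total paid = 107·£40.00 + £4.28 = £4,284.28.
Total interest = total paid − principal = £4,284.28 − £2,050.00 = £2,234.28.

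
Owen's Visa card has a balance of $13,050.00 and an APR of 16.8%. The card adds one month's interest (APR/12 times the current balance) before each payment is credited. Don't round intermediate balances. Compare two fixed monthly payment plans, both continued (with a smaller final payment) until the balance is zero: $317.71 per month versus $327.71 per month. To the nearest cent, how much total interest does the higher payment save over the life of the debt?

$338.26

Monthly rate r = 16.8%/12 = 1.4% = 0.014.
At $317.71/mo: n = ⌈−ln(1 − rB₀/P)/ln(1+r)⌉ = 62 payments (last $176.80); total interest = total paid − $13,050.00 = $6,507.11.
At $327.71/mo: 59 payments (last $211.67); total interest $6,168.85.
Interest saved = $6,507.11 − $6,168.85 = $338.26.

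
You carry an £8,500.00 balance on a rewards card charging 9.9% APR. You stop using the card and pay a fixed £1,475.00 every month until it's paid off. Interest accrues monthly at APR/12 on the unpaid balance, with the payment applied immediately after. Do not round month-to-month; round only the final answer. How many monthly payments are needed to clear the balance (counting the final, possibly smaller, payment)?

6 months

Monthly rate r = 9.9%/12 = 0.825% = 0.00825.
Recurrence: B ← B·(1+r) − £1,475.00.
Month 1: interest £70.12; balance after payment £7,095.12.
Month 2: interest £58.53; balance after payment £5,678.66.
Month 3: interest £46.85; balance after payment £4,250.51.
Month 4: interest £35.07; balance after payment £2,810.58.
Month 5: interest £23.19; balance after payment £1,358.76.
Month 6: interest £11.21; balance after payment £0.00.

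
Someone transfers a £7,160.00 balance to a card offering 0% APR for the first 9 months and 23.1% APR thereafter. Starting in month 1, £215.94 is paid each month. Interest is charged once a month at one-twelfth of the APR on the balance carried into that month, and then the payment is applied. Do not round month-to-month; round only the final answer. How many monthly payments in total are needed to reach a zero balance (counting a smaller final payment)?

Promo months 1–9 at r₀ = 0%/12 = 0; months 10+ at r₁ = 23.1%/12 = 0.01925.
After month 9 (no interest yet): B = £7,160.00 − 9·£215.94 = £5,216.54.
Then at r₁ with £215.94/mo: n₂ = −ln(1 − r₁·B/P)/ln(1+r₁) ≈ 32.81 → 33 more payments.

42 payments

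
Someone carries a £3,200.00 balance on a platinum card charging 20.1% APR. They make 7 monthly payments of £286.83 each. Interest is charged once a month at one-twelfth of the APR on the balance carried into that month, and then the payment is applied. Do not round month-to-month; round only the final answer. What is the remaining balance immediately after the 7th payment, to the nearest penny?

Monthly rate r = 20.1%/12 = 1.675% = 0.01675.
Each month: B ← B·(1+r) − £286.83.
Month 1: interest £53.60; balance after payment £2,966.77.
Month 2: interest £49.69; balance after payment £2,729.63.
Month 3: interest £45.72; balance after payment £2,488.52.
Month 4: interest £41.68; balance after payment £2,243.38.
Month 5: interest £37.58; balance after payment £1,994.12.
Month 6: interest £33.40; balance after payment £1,740.70.
Month 7: interest £29.16; balance after payment £1,483.02.

£1,483.02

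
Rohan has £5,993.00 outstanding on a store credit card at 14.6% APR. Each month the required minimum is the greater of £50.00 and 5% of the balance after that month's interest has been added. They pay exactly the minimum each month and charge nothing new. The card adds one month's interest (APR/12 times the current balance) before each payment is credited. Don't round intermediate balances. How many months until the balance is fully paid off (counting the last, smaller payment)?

69 months

Monthly rate r = 14.6%/12 = 1.21667% = 0.0121667.
While 5% of the post-interest balance exceeds £50.00, each month B ← (B·(1+r))·(1 − 0.05), i.e. B shrinks by the factor (1+r)·0.95 = 0.96156.
This holds for months 1–46. Entering month 47 the balance is £987.47; 5% of the post-interest balance is now below £50.00, so the flat £50.00 minimum applies from here.
From month 47 a fixed £50.00 at rate r clears £987.47 in 23 more payments. Total: 46 + 23 = 69 months.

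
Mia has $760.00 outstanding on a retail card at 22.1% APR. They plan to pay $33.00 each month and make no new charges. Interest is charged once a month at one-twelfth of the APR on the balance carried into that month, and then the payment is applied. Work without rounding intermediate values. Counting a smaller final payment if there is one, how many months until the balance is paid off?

31 months

Monthly rate r = 22.1%/12 = 1.84167% = 0.0184167.
Recurrence: B ← B·(1+r) − $33.00.
Month 1: interest $14.00; balance after payment $741.00.
Month 2: interest $13.65; balance after payment $721.64.
Closed form: n = −ln(1 − rB₀/P)/ln(1+r) = −ln(0.57586)/ln(1.01842) ≈ 30.242, so the balance reaches zero during payment 31.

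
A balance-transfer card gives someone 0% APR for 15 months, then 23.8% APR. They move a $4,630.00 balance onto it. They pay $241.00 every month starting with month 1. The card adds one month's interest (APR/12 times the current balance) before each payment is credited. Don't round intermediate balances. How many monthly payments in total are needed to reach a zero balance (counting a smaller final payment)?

20 payments

Promo months 1–15 at r₀ = 0%/12 = 0; months 16+ at r₁ = 23.8%/12 = 0.0198333.
After month 15 (no interest yet): B = $4,630.00 − 15·$241.00 = $1,015.00.
Then at r₁ with $241.00/mo: n₂ = −ln(1 − r₁·B/P)/ln(1+r₁) ≈ 4.44 → 5 more payments.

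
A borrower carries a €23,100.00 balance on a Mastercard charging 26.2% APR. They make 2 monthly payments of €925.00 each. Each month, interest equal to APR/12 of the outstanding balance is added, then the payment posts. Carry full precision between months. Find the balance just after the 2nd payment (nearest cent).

Monthly rate r = 26.2%/12 = 2.18333% = 0.0218333.
Each month: B ← B·(1+r) − €925.00.
Month 1: interest €504.35; balance after payment €22,679.35.
Month 2: interest €495.17; balance after payment €22,249.52.

€22,249.52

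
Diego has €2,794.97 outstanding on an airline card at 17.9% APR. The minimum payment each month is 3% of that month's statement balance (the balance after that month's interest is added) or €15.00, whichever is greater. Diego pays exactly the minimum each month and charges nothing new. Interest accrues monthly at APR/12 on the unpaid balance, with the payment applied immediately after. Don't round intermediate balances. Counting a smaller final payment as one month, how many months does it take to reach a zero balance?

Monthly rate r = 17.9%/12 = 1.49167% = 0.0149167.
While 3% of the post-interest balance exceeds €15.00, each month B ← (B·(1+r))·(1 − 0.03), i.e. B shrinks by the factor (1+r)·0.97 = 0.98447.
This holds for months 1–111. Entering month 112 the balance is €491.83; 3% of the post-interest balance is now below €15.00, so the flat €15.00 minimum applies from here.
From month 112 a fixed €15.00 at rate r clears €491.83 in 46 more payments. Total: 111 + 46 = 157 months.

157 months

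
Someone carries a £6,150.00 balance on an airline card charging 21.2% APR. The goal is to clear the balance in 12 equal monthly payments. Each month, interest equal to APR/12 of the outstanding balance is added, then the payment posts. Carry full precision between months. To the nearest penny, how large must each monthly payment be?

Monthly rate r = 21.2%/12 = 1.76667% = 0.0176667.
Level-payment amortization: P = B₀·r / (1 − (1+r)^(−n)) = 6150.00·0.0176667 / (1 − 1.01767^(−12)).
Denominator 1 − (1+r)^(−12) = 0.189536604.
P = 108.65 / 0.189536604 ≈ 573.24.

£573.24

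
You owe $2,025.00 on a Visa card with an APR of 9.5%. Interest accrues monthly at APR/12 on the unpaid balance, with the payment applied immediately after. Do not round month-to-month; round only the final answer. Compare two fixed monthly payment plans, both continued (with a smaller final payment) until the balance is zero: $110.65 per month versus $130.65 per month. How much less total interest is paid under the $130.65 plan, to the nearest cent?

Monthly rate r = 9.5%/12 = 0.791667% = 0.00791667.
At $110.65/mo: n = ⌈−ln(1 − rB₀/P)/ln(1+r)⌉ = 20 payments (last $93.96); total interest = total paid − $2,025.00 = $171.31.
At $130.65/mo: 17 payments (last $78.70); total interest $144.10.
Interest saved = $171.31 − $144.10 = $27.21.

$27.21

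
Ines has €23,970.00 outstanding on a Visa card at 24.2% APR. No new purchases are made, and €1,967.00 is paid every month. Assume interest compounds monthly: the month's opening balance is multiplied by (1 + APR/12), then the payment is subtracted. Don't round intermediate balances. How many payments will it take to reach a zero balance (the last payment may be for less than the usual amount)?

Monthly rate r = 24.2%/12 = 2.01667% = 0.0201667.
Recurrence: B ← B·(1+r) − €1,967.00.
Month 1: interest €483.39; balance after payment €22,486.40.
Month 2: interest €453.48; balance after payment €20,972.87.
Closed form: n = −ln(1 − rB₀/P)/ln(1+r) = −ln(0.75425)/ln(1.02017) ≈ 14.126, so the balance reaches zero during payment 15.

15 months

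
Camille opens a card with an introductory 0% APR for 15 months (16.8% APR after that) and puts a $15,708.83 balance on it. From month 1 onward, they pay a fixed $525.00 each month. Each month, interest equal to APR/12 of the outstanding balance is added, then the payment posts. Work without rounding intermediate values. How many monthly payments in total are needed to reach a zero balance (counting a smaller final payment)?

32 payments

Promo months 1–15 at r₀ = 0%/12 = 0; months 16+ at r₁ = 16.8%/12 = 0.014.
After month 15 (no interest yet): B = $15,708.83 − 15·$525.00 = $7,833.83.
Then at r₁ with $525.00/mo: n₂ = −ln(1 − r₁·B/P)/ln(1+r₁) ≈ 16.86 → 17 more payments.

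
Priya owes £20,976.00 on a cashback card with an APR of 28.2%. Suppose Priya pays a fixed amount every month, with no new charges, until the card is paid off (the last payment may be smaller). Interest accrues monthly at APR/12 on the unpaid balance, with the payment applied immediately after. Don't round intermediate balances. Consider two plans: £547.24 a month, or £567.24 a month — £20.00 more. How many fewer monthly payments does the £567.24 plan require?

12 fewer payments

Monthly rate r = 28.2%/12 = 2.35% = 0.0235.
At £547.24/mo: n = ⌈−ln(1 − rB₀/P)/ln(1+r)⌉ = 100 payments (last £253.78); total interest = total paid − £20,976.00 = £33,454.54.
At £567.24/mo: 88 payments (last £289.09); total interest £28,662.97.
Payments saved = 100 − 88 = 12.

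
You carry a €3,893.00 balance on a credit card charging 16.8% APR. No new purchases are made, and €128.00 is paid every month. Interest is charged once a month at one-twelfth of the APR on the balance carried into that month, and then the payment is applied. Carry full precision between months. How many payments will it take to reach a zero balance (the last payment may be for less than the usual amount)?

40 months

Monthly rate r = 16.8%/12 = 1.4% = 0.014.
Recurrence: B ← B·(1+r) − €128.00.
Month 1: interest €54.50; balance after payment €3,819.50.
Month 2: interest €53.47; balance after payment €3,744.98.
Closed form: n = −ln(1 − rB₀/P)/ln(1+r) = −ln(0.5742)/ln(1.014) ≈ 39.903, so the balance reaches zero during payment 40.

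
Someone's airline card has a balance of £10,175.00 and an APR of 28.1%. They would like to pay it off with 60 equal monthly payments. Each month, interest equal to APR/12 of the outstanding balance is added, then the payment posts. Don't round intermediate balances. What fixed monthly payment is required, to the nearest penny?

£317.42

Monthly rate r = 28.1%/12 = 2.34167% = 0.0234167.
Level-payment amortization: P = B₀·r / (1 − (1+r)^(−n)) = 10175.00·0.0234167 / (1 − 1.02342^(−60)).
Denominator 1 − (1+r)^(−60) = 0.750626167.
P = 238.265 / 0.750626167 ≈ 317.42.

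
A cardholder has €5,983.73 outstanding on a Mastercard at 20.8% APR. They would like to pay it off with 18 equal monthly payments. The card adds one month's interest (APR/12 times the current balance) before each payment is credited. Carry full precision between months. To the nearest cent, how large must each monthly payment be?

€389.83

Monthly rate r = 20.8%/12 = 1.73333% = 0.0173333.
Level-payment amortization: P = B₀·r / (1 − (1+r)^(−n)) = 5983.73·0.0173333 / (1 − 1.01733^(−18)).
Denominator 1 − (1+r)^(−18) = 0.266059154.
P = 103.718 / 0.266059154 ≈ 389.83.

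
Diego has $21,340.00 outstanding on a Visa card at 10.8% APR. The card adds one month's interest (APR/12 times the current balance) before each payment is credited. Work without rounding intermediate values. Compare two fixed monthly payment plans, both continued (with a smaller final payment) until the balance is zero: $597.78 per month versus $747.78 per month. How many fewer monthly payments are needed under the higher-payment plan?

Monthly rate r = 10.8%/12 = 0.9% = 0.009.
At $597.78/mo: n = ⌈−ln(1 − rB₀/P)/ln(1+r)⌉ = 44 payments (last $153.34); total interest = total paid − $21,340.00 = $4,517.88.
At $747.78/mo: 34 payments (last $98.26); total interest $3,435.00.
Payments saved = 44 − 34 = 10.

10 fewer payments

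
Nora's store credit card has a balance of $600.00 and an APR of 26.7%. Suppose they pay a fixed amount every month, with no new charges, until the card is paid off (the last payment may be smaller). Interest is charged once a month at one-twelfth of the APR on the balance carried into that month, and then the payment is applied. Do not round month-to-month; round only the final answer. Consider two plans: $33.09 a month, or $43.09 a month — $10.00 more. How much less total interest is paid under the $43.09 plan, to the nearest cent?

$50.75

Monthly rate r = 26.7%/12 = 2.225% = 0.02225.
At $33.09/mo: n = ⌈−ln(1 − rB₀/P)/ln(1+r)⌉ = 24 payments (last $15.80); total interest = total paid − $600.00 = $176.87.
At $43.09/mo: 17 payments (last $36.68); total interest $126.12.
Interest saved = $176.87 − $126.12 = $50.75.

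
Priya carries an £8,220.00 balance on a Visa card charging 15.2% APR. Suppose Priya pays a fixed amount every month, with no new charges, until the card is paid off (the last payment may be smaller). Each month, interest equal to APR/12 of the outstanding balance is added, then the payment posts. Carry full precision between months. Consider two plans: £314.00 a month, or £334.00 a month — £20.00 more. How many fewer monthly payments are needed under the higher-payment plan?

3 fewer payments

Monthly rate r = 15.2%/12 = 1.26667% = 0.0126667.
At £314.00/mo: n = ⌈−ln(1 − rB₀/P)/ln(1+r)⌉ = 33 payments (last £1.74); total interest = total paid − £8,220.00 = £1,829.74.
At £334.00/mo: 30 payments (last £227.52); total interest £1,693.52.
Payments saved = 33 − 30 = 3.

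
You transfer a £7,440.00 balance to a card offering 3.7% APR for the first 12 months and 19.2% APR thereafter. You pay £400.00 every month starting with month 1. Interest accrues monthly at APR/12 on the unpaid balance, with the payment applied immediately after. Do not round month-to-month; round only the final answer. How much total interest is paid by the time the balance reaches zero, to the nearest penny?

£396.94

Promo months 1–12 at r₀ = 3.7%/12 = 0.00308333; months 13+ at r₁ = 19.2%/12 = 0.016.
After month 12: iterate B ← B·(1+r₀) − £400.00 for 12 months → £2,837.75.
Then at r₁ with £400.00/mo: n₂ = −ln(1 − r₁·B/P)/ln(1+r₁) ≈ 7.59 → 8 more payments.
Total paid = 19·£400.00 + £236.94 = £7,836.94; interest = £7,836.94 − £7,440.00 = £396.94.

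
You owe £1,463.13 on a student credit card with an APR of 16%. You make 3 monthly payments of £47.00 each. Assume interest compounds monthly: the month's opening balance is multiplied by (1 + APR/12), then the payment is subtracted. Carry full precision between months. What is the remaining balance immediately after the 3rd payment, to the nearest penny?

£1,379.55

Monthly rate r = 16%/12 = 1.33333% = 0.0133333.
Each month: B ← B·(1+r) − £47.00.
Month 1: interest £19.51; balance after payment £1,435.64.
Month 2: interest £19.14; balance after payment £1,407.78.
Month 3: interest £18.77; balance after payment £1,379.55.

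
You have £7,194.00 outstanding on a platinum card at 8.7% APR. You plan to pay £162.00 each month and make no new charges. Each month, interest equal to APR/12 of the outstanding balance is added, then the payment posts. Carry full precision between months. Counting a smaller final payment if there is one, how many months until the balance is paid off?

Monthly rate r = 8.7%/12 = 0.725% = 0.00725.
Recurrence: B ← B·(1+r) − £162.00.
Month 1: interest £52.16; balance after payment £7,084.16.
Month 2: interest £51.36; balance after payment £6,973.52.
Closed form: n = −ln(1 − rB₀/P)/ln(1+r) = −ln(0.67805)/ln(1.00725) ≈ 53.786, so the balance reaches zero during payment 54.

54 months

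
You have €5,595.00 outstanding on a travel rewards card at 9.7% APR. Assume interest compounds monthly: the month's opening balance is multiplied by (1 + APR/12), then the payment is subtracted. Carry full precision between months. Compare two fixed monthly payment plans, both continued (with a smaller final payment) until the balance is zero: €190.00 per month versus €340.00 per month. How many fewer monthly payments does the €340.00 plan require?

16 fewer payments

Monthly rate r = 9.7%/12 = 0.808333% = 0.00808333.
At €190.00/mo: n = ⌈−ln(1 − rB₀/P)/ln(1+r)⌉ = 34 payments (last €145.85); total interest = total paid − €5,595.00 = €820.85.
At €340.00/mo: 18 payments (last €248.31); total interest €433.31.
Payments saved = 34 − 18 = 16.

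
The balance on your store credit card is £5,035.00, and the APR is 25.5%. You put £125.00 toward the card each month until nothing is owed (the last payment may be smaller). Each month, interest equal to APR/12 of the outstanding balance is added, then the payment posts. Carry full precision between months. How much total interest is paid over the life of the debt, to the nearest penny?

Monthly rate r = 25.5%/12 = 2.125% = 0.02125.
Payoff takes n = ⌈−ln(1 − rB₀/P)/ln(1+r)⌉ = ⌈92.146⌉ = 93 payments; the last is £18.46.
Total paid = 92·£125.00 + £18.46 = £11,518.46.
Total interest = total paid − principal = £11,518.46 − £5,035.00 = £6,483.46.

£6,483.46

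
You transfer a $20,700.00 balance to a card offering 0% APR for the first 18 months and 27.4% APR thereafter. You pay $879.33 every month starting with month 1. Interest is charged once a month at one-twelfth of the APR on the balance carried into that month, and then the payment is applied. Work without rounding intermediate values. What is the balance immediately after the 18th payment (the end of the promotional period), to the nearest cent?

Promo months 1–18 at r₀ = 0%/12 = 0; months 19+ at r₁ = 27.4%/12 = 0.0228333.
After month 18 (no interest yet): B = $20,700.00 − 18·$879.33 = $4,872.06.

$4,872.06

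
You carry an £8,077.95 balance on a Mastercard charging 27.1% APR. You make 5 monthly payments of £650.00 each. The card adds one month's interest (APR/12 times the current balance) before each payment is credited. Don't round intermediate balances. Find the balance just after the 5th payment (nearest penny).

Monthly rate r = 27.1%/12 = 2.25833% = 0.0225833.
Each month: B ← B·(1+r) − £650.00.
Month 1: interest £182.43; balance after payment £7,610.38.
Month 2: interest £171.87; balance after payment £7,132.24.
Month 3: interest £161.07; balance after payment £6,643.31.
Month 4: interest £150.03; balance after payment £6,143.34.
Month 5: interest £138.74; balance after payment £5,632.08.

£5,632.08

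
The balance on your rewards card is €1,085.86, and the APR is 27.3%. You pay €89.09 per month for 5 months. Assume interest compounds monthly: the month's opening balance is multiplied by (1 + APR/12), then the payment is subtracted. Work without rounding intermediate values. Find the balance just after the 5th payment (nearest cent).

€748.94

Monthly rate r = 27.3%/12 = 2.275% = 0.02275.
Each month: B ← B·(1+r) − €89.09.
Month 1: interest €24.70; balance after payment €1,021.47.
Month 2: interest €23.24; balance after payment €955.62.
Month 3: interest €21.74; balance after payment €888.27.
Month 4: interest €20.21; balance after payment €819.39.
Month 5: interest €18.64; balance after payment €748.94.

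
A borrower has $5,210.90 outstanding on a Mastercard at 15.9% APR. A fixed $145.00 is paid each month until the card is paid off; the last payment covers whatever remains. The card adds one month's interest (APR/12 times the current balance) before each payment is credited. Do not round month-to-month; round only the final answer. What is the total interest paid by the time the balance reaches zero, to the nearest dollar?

Monthly rate r = 15.9%/12 = 1.325% = 0.01325.
Payoff takes n = ⌈−ln(1 − rB₀/P)/ln(1+r)⌉ = ⌈49.121⌉ = 50 payments; the last is $17.71.
Total paid = 49·$145.00 + $17.71 = $7,122.71.
Total interest = total paid − principal = $7,122.71 − $5,210.90 = $1,911.81.

$1,912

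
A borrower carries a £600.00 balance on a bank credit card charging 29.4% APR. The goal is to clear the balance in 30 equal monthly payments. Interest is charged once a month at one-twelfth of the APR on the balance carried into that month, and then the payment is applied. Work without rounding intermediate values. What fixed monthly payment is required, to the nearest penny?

Monthly rate r = 29.4%/12 = 2.45% = 0.0245.
Level-payment amortization: P = B₀·r / (1 − (1+r)^(−n)) = 600.00·0.0245 / (1 − 1.0245^(−30)).
Denominator 1 − (1+r)^(−30) = 0.516227566.
P = 14.7 / 0.516227566 ≈ 28.48.

£28.48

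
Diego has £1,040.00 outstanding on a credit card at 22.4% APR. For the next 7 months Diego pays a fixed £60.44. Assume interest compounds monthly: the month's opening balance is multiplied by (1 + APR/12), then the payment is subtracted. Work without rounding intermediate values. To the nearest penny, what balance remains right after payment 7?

Monthly rate r = 22.4%/12 = 1.86667% = 0.0186667.
Each month: B ← B·(1+r) − £60.44.
Month 1: interest £19.41; balance after payment £998.97.
Month 2: interest £18.65; balance after payment £957.18.
Month 3: interest £17.87; balance after payment £914.61.
Month 4: interest £17.07; balance after payment £871.24.
Month 5: interest £16.26; balance after payment £827.06.
Month 6: interest £15.44; balance after payment £782.06.
Month 7: interest £14.60; balance after payment £736.22.

£736.22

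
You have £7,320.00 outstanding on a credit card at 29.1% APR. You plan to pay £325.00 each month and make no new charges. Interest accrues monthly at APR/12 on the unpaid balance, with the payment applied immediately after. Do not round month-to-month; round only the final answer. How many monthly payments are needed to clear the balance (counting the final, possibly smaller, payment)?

Monthly rate r = 29.1%/12 = 2.425% = 0.02425.
Recurrence: B ← B·(1+r) − £325.00.
Month 1: interest £177.51; balance after payment £7,172.51.
Month 2: interest £173.93; balance after payment £7,021.44.
Closed form: n = −ln(1 − rB₀/P)/ln(1+r) = −ln(0.45382)/ln(1.02425) ≈ 32.973, so the balance reaches zero during payment 33.

33 months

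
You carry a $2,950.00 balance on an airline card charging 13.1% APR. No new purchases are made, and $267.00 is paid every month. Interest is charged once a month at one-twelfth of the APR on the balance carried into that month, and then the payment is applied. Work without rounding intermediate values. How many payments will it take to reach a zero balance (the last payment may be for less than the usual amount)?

Monthly rate r = 13.1%/12 = 1.09167% = 0.0109167.
Recurrence: B ← B·(1+r) − $267.00.
Month 1: interest $32.20; balance after payment $2,715.20.
Month 2: interest $29.64; balance after payment $2,477.85.
Closed form: n = −ln(1 − rB₀/P)/ln(1+r) = −ln(0.87939)/ln(1.01092) ≈ 11.838, so the balance reaches zero during payment 12.

12 payments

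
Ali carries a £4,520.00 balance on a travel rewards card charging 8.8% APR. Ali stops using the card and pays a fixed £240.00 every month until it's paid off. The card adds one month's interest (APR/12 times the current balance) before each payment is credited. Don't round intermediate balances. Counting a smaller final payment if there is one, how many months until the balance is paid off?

Monthly rate r = 8.8%/12 = 0.733333% = 0.00733333.
Recurrence: B ← B·(1+r) − £240.00.
Month 1: interest £33.15; balance after payment £4,313.15.
Month 2: interest £31.63; balance after payment £4,104.78.
Closed form: n = −ln(1 − rB₀/P)/ln(1+r) = −ln(0.86189)/ln(1.00733) ≈ 20.342, so the balance reaches zero during payment 21.

21 payments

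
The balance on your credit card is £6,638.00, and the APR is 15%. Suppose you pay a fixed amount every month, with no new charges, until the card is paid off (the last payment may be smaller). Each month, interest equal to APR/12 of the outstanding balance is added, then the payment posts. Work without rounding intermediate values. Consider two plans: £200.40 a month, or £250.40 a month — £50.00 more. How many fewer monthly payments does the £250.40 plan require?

Monthly rate r = 15%/12 = 1.25% = 0.0125.
At £200.40/mo: n = ⌈−ln(1 − rB₀/P)/ln(1+r)⌉ = 44 payments (last £5.63); total interest = total paid − £6,638.00 = £1,984.83.
At £250.40/mo: 33 payments (last £101.23); total interest £1,476.03.
Payments saved = 44 − 33 = 11.

11 fewer payments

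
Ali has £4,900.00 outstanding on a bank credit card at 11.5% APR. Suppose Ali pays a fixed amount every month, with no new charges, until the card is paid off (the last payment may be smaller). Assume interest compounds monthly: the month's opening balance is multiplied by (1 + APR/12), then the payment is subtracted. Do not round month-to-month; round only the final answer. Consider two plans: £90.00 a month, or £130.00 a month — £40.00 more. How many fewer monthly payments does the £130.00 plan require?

31 fewer payments

Monthly rate r = 11.5%/12 = 0.958333% = 0.00958333.
At £90.00/mo: n = ⌈−ln(1 − rB₀/P)/ln(1+r)⌉ = 78 payments (last £30.65); total interest = total paid − £4,900.00 = £2,060.65.
At £130.00/mo: 47 payments (last £128.91); total interest £1,208.91.
Payments saved = 78 − 47 = 31.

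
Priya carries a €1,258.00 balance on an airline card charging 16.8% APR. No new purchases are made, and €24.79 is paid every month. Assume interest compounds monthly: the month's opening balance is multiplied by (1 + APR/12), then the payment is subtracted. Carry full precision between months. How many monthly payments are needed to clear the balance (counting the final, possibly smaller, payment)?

90 payments

Monthly rate r = 16.8%/12 = 1.4% = 0.014.
Recurrence: B ← B·(1+r) − €24.79.
Month 1: interest €17.61; balance after payment €1,250.82.
Month 2: interest €17.51; balance after payment €1,243.54.
Closed form: n = −ln(1 − rB₀/P)/ln(1+r) = −ln(0.28955)/ln(1.014) ≈ 89.148, so the balance reaches zero during payment 90.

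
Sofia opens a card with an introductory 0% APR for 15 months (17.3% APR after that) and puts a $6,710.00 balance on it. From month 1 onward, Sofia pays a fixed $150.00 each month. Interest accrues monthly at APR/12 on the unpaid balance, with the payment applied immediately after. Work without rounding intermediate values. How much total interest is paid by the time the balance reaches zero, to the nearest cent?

$1,406.11

Promo months 1–15 at r₀ = 0%/12 = 0; months 16+ at r₁ = 17.3%/12 = 0.0144167.
After month 15 (no interest yet): B = $6,710.00 − 15·$150.00 = $4,460.00.
Then at r₁ with $150.00/mo: n₂ = −ln(1 − r₁·B/P)/ln(1+r₁) ≈ 39.11 → 40 more payments.
Total paid = 54·$150.00 + $16.11 = $8,116.11; interest = $8,116.11 − $6,710.00 = $1,406.11.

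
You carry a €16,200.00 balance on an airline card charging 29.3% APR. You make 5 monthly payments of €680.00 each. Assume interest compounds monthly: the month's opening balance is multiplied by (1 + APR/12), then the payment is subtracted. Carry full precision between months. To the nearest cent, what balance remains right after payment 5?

€14,706.58

Monthly rate r = 29.3%/12 = 2.44167% = 0.0244167.
Each month: B ← B·(1+r) − €680.00.
Month 1: interest €395.55; balance after payment €15,915.55.
Month 2: interest €388.60; balance after payment €15,624.15.
Month 3: interest €381.49; balance after payment €15,325.64.
Month 4: interest €374.20; balance after payment €15,019.85.
Month 5: interest €366.73; balance after payment €14,706.58.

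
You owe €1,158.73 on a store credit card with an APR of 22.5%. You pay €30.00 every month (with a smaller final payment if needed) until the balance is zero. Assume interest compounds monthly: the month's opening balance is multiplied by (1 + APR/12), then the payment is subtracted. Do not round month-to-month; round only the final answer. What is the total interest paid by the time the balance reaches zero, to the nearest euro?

€922

Monthly rate r = 22.5%/12 = 1.875% = 0.01875.
Payoff takes n = ⌈−ln(1 − rB₀/P)/ln(1+r)⌉ = ⌈69.341⌉ = 70 payments; the last is €10.29.
Total paid = 69·€30.00 + €10.29 = €2,080.29.
Total interest = total paid − principal = €2,080.29 − €1,158.73 = €921.56.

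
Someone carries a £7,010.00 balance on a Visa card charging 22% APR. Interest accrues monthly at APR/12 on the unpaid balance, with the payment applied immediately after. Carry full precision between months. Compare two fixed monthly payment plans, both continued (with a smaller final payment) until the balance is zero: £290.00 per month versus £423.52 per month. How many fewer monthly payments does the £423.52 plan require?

Monthly rate r = 22%/12 = 1.83333% = 0.0183333.
At £290.00/mo: n = ⌈−ln(1 − rB₀/P)/ln(1+r)⌉ = 33 payments (last £66.31); total interest = total paid − £7,010.00 = £2,336.31.
At £423.52/mo: 20 payments (last £383.47); total interest £1,420.35.
Payments saved = 33 − 20 = 13.

13 fewer payments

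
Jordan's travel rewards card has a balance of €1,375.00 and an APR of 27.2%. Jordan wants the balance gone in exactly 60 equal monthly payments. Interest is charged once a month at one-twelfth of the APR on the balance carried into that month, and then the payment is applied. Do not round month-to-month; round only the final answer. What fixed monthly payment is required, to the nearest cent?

Monthly rate r = 27.2%/12 = 2.26667% = 0.0226667.
Level-payment amortization: P = B₀·r / (1 − (1+r)^(−n)) = 1375.00·0.0226667 / (1 − 1.02267^(−60)).
Denominator 1 − (1+r)^(−60) = 0.739412268.
P = 31.1667 / 0.739412268 ≈ 42.15.

€42.15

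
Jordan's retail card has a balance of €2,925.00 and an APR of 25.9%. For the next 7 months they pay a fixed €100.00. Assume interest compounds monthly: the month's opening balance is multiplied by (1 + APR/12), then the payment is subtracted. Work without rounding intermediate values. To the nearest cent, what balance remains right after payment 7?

Monthly rate r = 25.9%/12 = 2.15833% = 0.0215833.
Each month: B ← B·(1+r) − €100.00.
Month 1: interest €63.13; balance after payment €2,888.13.
Month 2: interest €62.34; balance after payment €2,850.47.
Month 3: interest €61.52; balance after payment €2,811.99.
Month 4: interest €60.69; balance after payment €2,772.68.
Month 5: interest €59.84; balance after payment €2,732.53.
Month 6: interest €58.98; balance after payment €2,691.50.
Month 7: interest €58.09; balance after payment €2,649.59.

€2,649.59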